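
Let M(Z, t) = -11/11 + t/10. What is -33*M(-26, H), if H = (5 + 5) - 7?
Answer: 231/10 ≈ 23.100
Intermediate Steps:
H = 3 (H = 10 - 7 = 3)
M(Z, t) = -1 + t/10 (M(Z, t) = -11*1/11 + t*(⅒) = -1 + t/10)
-33*M(-26, H) = -33*(-1 + (⅒)*3) = -33*(-1 + 3/10) = -33*(-7/10) = 231/10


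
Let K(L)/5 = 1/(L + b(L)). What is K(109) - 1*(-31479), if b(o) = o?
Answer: 6862427/218 ≈ 31479.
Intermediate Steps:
K(L) = 5/(2*L) (K(L) = 5/(L + L) = 5/((2*L)) = 5*(1/(2*L)) = 5/(2*L))
K(109) - 1*(-31479) = (5/2)/109 - 1*(-31479) = (5/2)*(1/109) + 31479 = 5/218 + 31479 = 6862427/218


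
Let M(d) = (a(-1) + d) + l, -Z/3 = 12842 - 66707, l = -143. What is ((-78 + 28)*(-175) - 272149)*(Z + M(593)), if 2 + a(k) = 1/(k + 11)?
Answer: -426819904969/10 ≈ -4.2682e+10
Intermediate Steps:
a(k) = -2 + 1/(11 + k) (a(k) = -2 + 1/(k + 11) = -2 + 1/(11 + k))
Z = 161595 (Z = -3*(12842 - 66707) = -3*(-53865) = 161595)
M(d) = -1449/10 + d (M(d) = ((-21 - 2*(-1))/(11 - 1) + d) - 143 = ((-21 + 2)/10 + d) - 143 = ((⅒)*(-19) + d) - 143 = (-19/10 + d) - 143 = -1449/10 + d)
((-78 + 28)*(-175) - 272149)*(Z + M(593)) = ((-78 + 28)*(-175) - 272149)*(161595 + (-1449/10 + 593)) = (-50*(-175) - 272149)*(161595 + 4481/10) = (8750 - 272149)*(1620431/10) = -263399*1620431/10 = -426819904969/10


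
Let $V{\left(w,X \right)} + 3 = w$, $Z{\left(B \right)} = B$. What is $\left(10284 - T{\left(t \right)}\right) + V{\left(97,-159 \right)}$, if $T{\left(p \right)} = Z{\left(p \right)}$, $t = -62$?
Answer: $10440$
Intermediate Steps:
$T{\left(p \right)} = p$
$V{\left(w,X \right)} = -3 + w$
$\left(10284 - T{\left(t \right)}\right) + V{\left(97,-159 \right)} = \left(10284 - -62\right) + \left(-3 + 97\right) = \left(10284 + 62\right) + 94 = 10346 + 94 = 10440$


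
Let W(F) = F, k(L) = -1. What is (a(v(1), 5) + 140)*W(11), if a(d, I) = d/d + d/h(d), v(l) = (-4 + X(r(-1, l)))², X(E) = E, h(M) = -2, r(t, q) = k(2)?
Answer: 2827/2 ≈ 1413.5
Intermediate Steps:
r(t, q) = -1
v(l) = 25 (v(l) = (-4 - 1)² = (-5)² = 25)
a(d, I) = 1 - d/2 (a(d, I) = d/d + d/(-2) = 1 + d*(-½) = 1 - d/2)
(a(v(1), 5) + 140)*W(11) = ((1 - ½*25) + 140)*11 = ((1 - 25/2) + 140)*11 = (-23/2 + 140)*11 = (257/2)*11 = 2827/2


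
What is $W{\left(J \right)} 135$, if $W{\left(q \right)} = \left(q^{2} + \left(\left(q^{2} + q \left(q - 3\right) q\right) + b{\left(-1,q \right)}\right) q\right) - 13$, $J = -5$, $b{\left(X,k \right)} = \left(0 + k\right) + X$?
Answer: $123795$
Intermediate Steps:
$b{\left(X,k \right)} = X + k$ ($b{\left(X,k \right)} = k + X = X + k$)
$W{\left(q \right)} = -13 + q^{2} + q \left(-1 + q + q^{2} + q^{2} \left(-3 + q\right)\right)$ ($W{\left(q \right)} = \left(q^{2} + \left(\left(q^{2} + q \left(q - 3\right) q\right) + \left(-1 + q\right)\right) q\right) - 13 = \left(q^{2} + \left(\left(q^{2} + q \left(-3 + q\right) q\right) + \left(-1 + q\right)\right) q\right) - 13 = \left(q^{2} + \left(\left(q^{2} + q^{2} \left(-3 + q\right)\right) + \left(-1 + q\right)\right) q\right) - 13 = \left(q^{2} + \left(-1 + q + q^{2} + q^{2} \left(-3 + q\right)\right) q\right) - 13 = \left(q^{2} + q \left(-1 + q + q^{2} + q^{2} \left(-3 + q\right)\right)\right) - 13 = -13 + q^{2} + q \left(-1 + q + q^{2} + q^{2} \left(-3 + q\right)\right)$)
$W{\left(J \right)} 135 = \left(-13 + \left(-5\right)^{4} - -5 - 2 \left(-5\right)^{3} + 2 \left(-5\right)^{2}\right) 135 = \left(-13 + 625 + 5 - -250 + 2 \cdot 25\right) 135 = \left(-13 + 625 + 5 + 250 + 50\right) 135 = 917 \cdot 135 = 123795$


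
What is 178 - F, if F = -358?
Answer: 536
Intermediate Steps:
178 - F = 178 - 1*(-358) = 178 + 358 = 536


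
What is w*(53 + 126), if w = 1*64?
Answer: 11456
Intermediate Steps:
w = 64
w*(53 + 126) = 64*(53 + 126) = 64*179 = 11456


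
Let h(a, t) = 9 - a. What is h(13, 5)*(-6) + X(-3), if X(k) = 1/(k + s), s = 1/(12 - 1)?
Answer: 757/32 ≈ 23.656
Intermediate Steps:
s = 1/11 ≈ 0.090909
X(k) = 1/(1/11 + k) (X(k) = 1/(k + 1/11) = 1/(1/11 + k))
h(13, 5)*(-6) + X(-3) = (9 - 1*13)*(-6) + 11/(1 + 11*(-3)) = (9 - 13)*(-6) + 11/(1 - 33) = -4*(-6) + 11/(-32) = 24 + 11*(-1/32) = 24 - 11/32 = 757/32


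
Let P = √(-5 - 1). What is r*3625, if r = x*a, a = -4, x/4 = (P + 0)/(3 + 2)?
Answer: -11600*I*√6 ≈ -28414.0*I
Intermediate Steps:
P = I*√6 (P = √(-6) = I*√6 ≈ 2.4495*I)
x = 4*I*√6/5 (x = 4*((I*√6 + 0)/(3 + 2)) = 4*((I*√6)/5) = 4*((I*√6)*(⅕)) = 4*(I*√6/5) = 4*I*√6/5 ≈ 1.9596*I)
r = -16*I*√6/5 (r = (4*I*√6/5)*(-4) = -16*I*√6/5 ≈ -7.8384*I)
r*3625 = -16*I*√6/5*3625 = -11600*I*√6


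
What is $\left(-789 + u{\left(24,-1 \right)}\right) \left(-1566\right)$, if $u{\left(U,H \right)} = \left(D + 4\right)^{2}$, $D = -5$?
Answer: $1234008$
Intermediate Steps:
$u{\left(U,H \right)} = 1$ ($u{\left(U,H \right)} = \left(-5 + 4\right)^{2} = \left(-1\right)^{2} = 1$)
$\left(-789 + u{\left(24,-1 \right)}\right) \left(-1566\right) = \left(-789 + 1\right) \left(-1566\right) = \left(-788\right) \left(-1566\right) = 1234008$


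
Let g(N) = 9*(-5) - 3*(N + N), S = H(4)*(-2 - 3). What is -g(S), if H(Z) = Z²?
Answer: -435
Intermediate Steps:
S = -80 (S = 4²*(-2 - 3) = 16*(-5) = -80)
g(N) = -45 - 6*N (g(N) = -45 - 3*2*N = -45 - 6*N)
-g(S) = -(-45 - 6*(-80)) = -(-45 + 480) = -1*435 = -435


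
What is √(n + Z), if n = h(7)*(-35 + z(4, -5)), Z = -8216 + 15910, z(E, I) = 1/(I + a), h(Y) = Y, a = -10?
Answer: 4*√104745/15 ≈ 86.305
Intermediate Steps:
z(E, I) = 1/(-10 + I) (z(E, I) = 1/(I - 10) = 1/(-10 + I))
Z = 7694
n = -3682/15 (n = 7*(-35 + 1/(-10 - 5)) = 7*(-35 + 1/(-15)) = 7*(-35 - 1/15) = 7*(-526/15) = -3682/15 ≈ -245.47)
√(n + Z) = √(-3682/15 + 7694) = √(111728/15) = 4*√104745/15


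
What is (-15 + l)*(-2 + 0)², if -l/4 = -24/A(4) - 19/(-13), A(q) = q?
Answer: 164/13 ≈ 12.615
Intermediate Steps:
l = 236/13 (l = -4*(-24/4 - 19/(-13)) = -4*(-24*¼ - 19*(-1/13)) = -4*(-6 + 19/13) = -4*(-59/13) = 236/13 ≈ 18.154)
(-15 + l)*(-2 + 0)² = (-15 + 236/13)*(-2 + 0)² = (41/13)*(-2)² = (41/13)*4 = 164/13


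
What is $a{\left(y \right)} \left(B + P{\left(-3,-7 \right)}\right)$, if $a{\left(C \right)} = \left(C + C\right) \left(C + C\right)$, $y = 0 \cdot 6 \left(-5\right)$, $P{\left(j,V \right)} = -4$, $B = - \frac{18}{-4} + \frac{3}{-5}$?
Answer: $0$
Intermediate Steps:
$B = \frac{39}{10}$ ($B = \left(-18\right) \left(- \frac{1}{4}\right) + 3 \left(- \frac{1}{5}\right) = \frac{9}{2} - \frac{3}{5} = \frac{39}{10} \approx 3.9$)
$y = 0$ ($y = 0 \left(-5\right) = 0$)
$a{\left(C \right)} = 4 C^{2}$ ($a{\left(C \right)} = 2 C 2 C = 4 C^{2}$)
$a{\left(y \right)} \left(B + P{\left(-3,-7 \right)}\right) = 4 \cdot 0^{2} \left(\frac{39}{10} - 4\right) = 4 \cdot 0 \left(- \frac{1}{10}\right) = 0 \left(- \frac{1}{10}\right) = 0$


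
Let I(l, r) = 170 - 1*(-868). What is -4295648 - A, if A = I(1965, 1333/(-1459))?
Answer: -4296686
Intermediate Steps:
I(l, r) = 1038 (I(l, r) = 170 + 868 = 1038)
A = 1038
-4295648 - A = -4295648 - 1*1038 = -4295648 - 1038 = -4296686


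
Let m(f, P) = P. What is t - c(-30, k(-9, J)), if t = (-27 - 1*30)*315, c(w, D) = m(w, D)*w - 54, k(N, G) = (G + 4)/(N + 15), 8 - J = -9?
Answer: -17796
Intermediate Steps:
J = 17 (J = 8 - 1*(-9) = 8 + 9 = 17)
k(N, G) = (4 + G)/(15 + N)
c(w, D) = -54 + D*w (c(w, D) = D*w - 54 = -54 + D*w)
t = -17955 (t = (-27 - 30)*315 = -57*315 = -17955)
t - c(-30, k(-9, J)) = -17955 - (-54 + ((4 + 17)/(15 - 9))*(-30)) = -17955 - (-54 + (21/6)*(-30)) = -17955 - (-54 + ((⅙)*21)*(-30)) = -17955 - (-54 + (7/2)*(-30)) = -17955 - (-54 - 105) = -17955 - 1*(-159) = -17955 + 159 = -17796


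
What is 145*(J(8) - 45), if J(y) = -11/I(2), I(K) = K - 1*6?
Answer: -24505/4 ≈ -6126.3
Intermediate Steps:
I(K) = -6 + K (I(K) = K - 6 = -6 + K)
J(y) = 11/4 (J(y) = -11/(-6 + 2) = -11/(-4) = -11*(-¼) = 11/4)
145*(J(8) - 45) = 145*(11/4 - 45) = 145*(-169/4) = -24505/4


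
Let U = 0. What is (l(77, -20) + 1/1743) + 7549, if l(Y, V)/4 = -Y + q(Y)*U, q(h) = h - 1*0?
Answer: 12621064/1743 ≈ 7241.0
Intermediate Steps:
q(h) = h (q(h) = h + 0 = h)
l(Y, V) = -4*Y (l(Y, V) = 4*(-Y + Y*0) = 4*(-Y + 0) = 4*(-Y) = -4*Y)
(l(77, -20) + 1/1743) + 7549 = (-4*77 + 1/1743) + 7549 = (-308 + 1/1743) + 7549 = -536843/1743 + 7549 = 12621064/1743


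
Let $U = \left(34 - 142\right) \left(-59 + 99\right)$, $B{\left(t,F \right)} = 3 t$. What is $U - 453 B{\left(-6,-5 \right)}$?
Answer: $3834$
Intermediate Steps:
$U = -4320$ ($U = \left(-108\right) 40 = -4320$)
$U - 453 B{\left(-6,-5 \right)} = -4320 - 453 \cdot 3 \left(-6\right) = -4320 - -8154 = -4320 + 8154 = 3834$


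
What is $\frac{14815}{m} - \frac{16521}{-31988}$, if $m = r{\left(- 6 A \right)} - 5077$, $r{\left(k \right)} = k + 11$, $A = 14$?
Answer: $- \frac{38881907}{16473820} \approx -2.3602$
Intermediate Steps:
$r{\left(k \right)} = 11 + k$
$m = -5150$ ($m = \left(11 - 84\right) - 5077 = -73 - 5077 = -5150$)
$\frac{14815}{m} - \frac{16521}{-31988} = \frac{14815}{-5150} - \frac{16521}{-31988} = 14815 \left(- \frac{1}{5150}\right) - - \frac{16521}{31988} = - \frac{2963}{1030} + \frac{16521}{31988} = - \frac{38881907}{16473820}$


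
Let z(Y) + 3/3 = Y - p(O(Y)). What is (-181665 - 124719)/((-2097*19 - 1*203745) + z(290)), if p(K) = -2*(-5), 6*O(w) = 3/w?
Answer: 102128/81103 ≈ 1.2592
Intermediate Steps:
O(w) = 1/(2*w) (O(w) = (3/w)/6 = 1/(2*w))
p(K) = 10
z(Y) = -11 + Y (z(Y) = -1 + (Y - 1*10) = -1 + (Y - 10) = -1 + (-10 + Y) = -11 + Y)
(-181665 - 124719)/((-2097*19 - 1*203745) + z(290)) = (-181665 - 124719)/((-2097*19 - 1*203745) + (-11 + 290)) = -306384/((-39843 - 203745) + 279) = -306384/(-243588 + 279) = -306384/(-243309) = -306384*(-1/243309) = 102128/81103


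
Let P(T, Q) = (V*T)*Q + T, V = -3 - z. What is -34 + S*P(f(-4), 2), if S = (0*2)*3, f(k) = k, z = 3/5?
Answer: -34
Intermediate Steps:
z = 3/5 (z = 3*(1/5) = 3/5 ≈ 0.60000)
V = -18/5 (V = -3 - 1*3/5 = -3 - 3/5 = -18/5 ≈ -3.6000)
P(T, Q) = T - 18*Q*T/5 (P(T, Q) = (-18*T/5)*Q + T = -18*Q*T/5 + T = T - 18*Q*T/5)
S = 0 (S = 0*3 = 0)
-34 + S*P(f(-4), 2) = -34 + 0*((1/5)*(-4)*(5 - 18*2)) = -34 + 0*((1/5)*(-4)*(5 - 36)) = -34 + 0*((1/5)*(-4)*(-31)) = -34 + 0*(124/5) = -34 + 0 = -34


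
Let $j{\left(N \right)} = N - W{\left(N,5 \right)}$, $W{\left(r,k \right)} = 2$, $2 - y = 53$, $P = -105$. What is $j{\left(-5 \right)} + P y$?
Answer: $5348$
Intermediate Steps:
$y = -51$ ($y = 2 - 53 = -51$)
$j{\left(N \right)} = -2 + N$ ($j{\left(N \right)} = N - 2 = -2 + N$)
$j{\left(-5 \right)} + P y = \left(-2 - 5\right) - -5355 = -7 + 5355 = 5348$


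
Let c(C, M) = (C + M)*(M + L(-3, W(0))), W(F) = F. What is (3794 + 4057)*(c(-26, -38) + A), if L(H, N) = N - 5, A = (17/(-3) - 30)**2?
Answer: 94779889/3 ≈ 3.1593e+7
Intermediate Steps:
A = 11449/9 (A = (17*(-1/3) - 30)**2 = (-17/3 - 30)**2 = (-107/3)**2 = 11449/9 ≈ 1272.1)
L(H, N) = -5 + N
c(C, M) = (-5 + M)*(C + M) (c(C, M) = (C + M)*(M + (-5 + 0)) = (C + M)*(M - 5) = (C + M)*(-5 + M) = (-5 + M)*(C + M))
(3794 + 4057)*(c(-26, -38) + A) = (3794 + 4057)*(((-38)**2 - 5*(-26) - 5*(-38) - 26*(-38)) + 11449/9) = 7851*((1444 + 130 + 190 + 988) + 11449/9) = 7851*(2752 + 11449/9) = 7851*(36217/9) = 94779889/3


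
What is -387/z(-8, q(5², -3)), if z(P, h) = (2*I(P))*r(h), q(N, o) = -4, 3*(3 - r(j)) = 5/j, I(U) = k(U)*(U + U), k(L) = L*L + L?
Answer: 1161/18368 ≈ 0.063208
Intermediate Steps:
k(L) = L + L² (k(L) = L² + L = L + L²)
I(U) = 2*U²*(1 + U) (I(U) = (U*(1 + U))*(U + U) = (U*(1 + U))*(2*U) = 2*U²*(1 + U))
r(j) = 3 - 5/(3*j)
z(P, h) = 4*P²*(1 + P)*(3 - 5/(3*h)) (z(P, h) = (2*(2*P²*(1 + P)))*(3 - 5/(3*h)) = (4*P²*(1 + P))*(3 - 5/(3*h)) = 4*P²*(1 + P)*(3 - 5/(3*h)))
-387/z(-8, q(5², -3)) = -387*(-3/(64*(1 - 8)*(-5 + 9*(-4)))) = -387*3/(448*(-5 - 36)) = -387/((4/3)*64*(-¼)*(-7)*(-41)) = -387/(-18368/3) = -387*(-3/18368) = 1161/18368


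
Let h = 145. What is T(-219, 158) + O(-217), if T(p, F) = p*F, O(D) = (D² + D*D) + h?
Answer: 59721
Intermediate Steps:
O(D) = 145 + 2*D² (O(D) = (D² + D*D) + 145 = (D² + D²) + 145 = 2*D² + 145 = 145 + 2*D²)
T(p, F) = F*p
T(-219, 158) + O(-217) = 158*(-219) + (145 + 2*(-217)²) = -34602 + (145 + 2*47089) = -34602 + (145 + 94178) = -34602 + 94323 = 59721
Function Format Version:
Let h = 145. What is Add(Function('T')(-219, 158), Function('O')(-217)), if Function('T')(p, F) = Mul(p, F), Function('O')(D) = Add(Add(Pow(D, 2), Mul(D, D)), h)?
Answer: 59721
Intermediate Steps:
Function('O')(D) = Add(145, Mul(2, Pow(D, 2))) (Function('O')(D) = Add(Add(Pow(D, 2), Mul(D, D)), 145) = Add(Add(Pow(D, 2), Pow(D, 2)), 145) = Add(Mul(2, Pow(D, 2)), 145) = Add(145, Mul(2, Pow(D, 2))))
Function('T')(p, F) = Mul(F, p)
Add(Function('T')(-219, 158), Function('O')(-217)) = Add(Mul(158, -219), Add(145, Mul(2, Pow(-217, 2)))) = Add(-34602, Add(145, Mul(2, 47089))) = Add(-34602, Add(145, 94178)) = Add(-34602, 94323) = 59721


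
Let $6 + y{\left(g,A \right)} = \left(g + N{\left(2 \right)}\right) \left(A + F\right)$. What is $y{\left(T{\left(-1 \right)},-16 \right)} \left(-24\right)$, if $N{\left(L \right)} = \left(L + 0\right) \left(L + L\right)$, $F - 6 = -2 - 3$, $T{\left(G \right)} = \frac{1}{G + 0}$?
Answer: $2664$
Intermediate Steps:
$T{\left(G \right)} = \frac{1}{G}$
$F = 1$ ($F = 6 - 5 = 1$)
$N{\left(L \right)} = 2 L^{2}$ ($N{\left(L \right)} = L 2 L = 2 L^{2}$)
$y{\left(g,A \right)} = -6 + \left(1 + A\right) \left(8 + g\right)$ ($y{\left(g,A \right)} = -6 + \left(g + 2 \cdot 2^{2}\right) \left(A + 1\right) = -6 + \left(g + 2 \cdot 4\right) \left(1 + A\right) = -6 + \left(g + 8\right) \left(1 + A\right) = -6 + \left(8 + g\right) \left(1 + A\right) = -6 + \left(1 + A\right) \left(8 + g\right)$)
$y{\left(T{\left(-1 \right)},-16 \right)} \left(-24\right) = \left(2 + \frac{1}{-1} + 8 \left(-16\right) - \frac{16}{-1}\right) \left(-24\right) = \left(2 - 1 - 128 - -16\right) \left(-24\right) = \left(2 - 1 - 128 + 16\right) \left(-24\right) = \left(-111\right) \left(-24\right) = 2664$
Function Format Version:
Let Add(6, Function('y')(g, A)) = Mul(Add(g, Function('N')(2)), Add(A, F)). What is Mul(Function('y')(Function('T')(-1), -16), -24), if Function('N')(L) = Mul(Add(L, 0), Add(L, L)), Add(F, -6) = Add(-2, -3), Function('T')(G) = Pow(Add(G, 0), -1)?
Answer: 2664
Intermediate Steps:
Function('T')(G) = Pow(G, -1)
F = 1 (F = Add(6, Add(-2, -3)) = Add(6, -5) = 1)
Function('N')(L) = Mul(2, Pow(L, 2)) (Function('N')(L) = Mul(L, Mul(2, L)) = Mul(2, Pow(L, 2)))
Function('y')(g, A) = Add(-6, Mul(Add(1, A), Add(8, g))) (Function('y')(g, A) = Add(-6, Mul(Add(g, Mul(2, Pow(2, 2))), Add(A, 1))) = Add(-6, Mul(Add(g, Mul(2, 4)), Add(1, A))) = Add(-6, Mul(Add(g, 8), Add(1, A))) = Add(-6, Mul(Add(8, g), Add(1, A))) = Add(-6, Mul(Add(1, A), Add(8, g))))
Mul(Function('y')(Function('T')(-1), -16), -24) = Mul(Add(2, Pow(-1, -1), Mul(8, -16), Mul(-16, Pow(-1, -1))), -24) = Mul(Add(2, -1, -128, Mul(-16, -1)), -24) = Mul(Add(2, -1, -128, 16), -24) = Mul(-111, -24) = 2664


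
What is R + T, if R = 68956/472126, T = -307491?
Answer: -72587213455/236063 ≈ -3.0749e+5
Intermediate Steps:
R = 34478/236063 (R = 68956*(1/472126) = 34478/236063 ≈ 0.14605)
R + T = 34478/236063 - 307491 = -72587213455/236063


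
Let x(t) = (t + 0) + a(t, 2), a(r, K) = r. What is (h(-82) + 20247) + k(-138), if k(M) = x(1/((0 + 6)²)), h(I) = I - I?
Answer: 364447/18 ≈ 20247.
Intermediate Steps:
h(I) = 0
x(t) = 2*t (x(t) = (t + 0) + t = t + t = 2*t)
k(M) = 1/18 (k(M) = 2/((0 + 6)²) = 2/(6²) = 2/36 = 2*(1/36) = 1/18)
(h(-82) + 20247) + k(-138) = (0 + 20247) + 1/18 = 20247 + 1/18 = 364447/18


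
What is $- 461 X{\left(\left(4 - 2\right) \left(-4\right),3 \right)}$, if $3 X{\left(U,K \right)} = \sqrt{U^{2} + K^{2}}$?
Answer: $- \frac{461 \sqrt{73}}{3} \approx -1312.9$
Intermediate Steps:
$X{\left(U,K \right)} = \frac{\sqrt{K^{2} + U^{2}}}{3}$ ($X{\left(U,K \right)} = \frac{\sqrt{U^{2} + K^{2}}}{3} = \frac{\sqrt{K^{2} + U^{2}}}{3}$)
$- 461 X{\left(\left(4 - 2\right) \left(-4\right),3 \right)} = - 461 \frac{\sqrt{3^{2} + \left(\left(4 - 2\right) \left(-4\right)\right)^{2}}}{3} = - 461 \frac{\sqrt{9 + \left(2 \left(-4\right)\right)^{2}}}{3} = - 461 \frac{\sqrt{9 + \left(-8\right)^{2}}}{3} = - 461 \frac{\sqrt{9 + 64}}{3} = - 461 \frac{\sqrt{73}}{3} = - \frac{461 \sqrt{73}}{3}$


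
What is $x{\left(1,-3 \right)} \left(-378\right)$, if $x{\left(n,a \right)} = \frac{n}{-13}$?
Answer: $\frac{378}{13} \approx 29.077$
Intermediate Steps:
$x{\left(n,a \right)} = - \frac{n}{13}$ ($x{\left(n,a \right)} = n \left(- \frac{1}{13}\right) = - \frac{n}{13}$)
$x{\left(1,-3 \right)} \left(-378\right) = \left(- \frac{1}{13}\right) 1 \left(-378\right) = \left(- \frac{1}{13}\right) \left(-378\right) = \frac{378}{13}$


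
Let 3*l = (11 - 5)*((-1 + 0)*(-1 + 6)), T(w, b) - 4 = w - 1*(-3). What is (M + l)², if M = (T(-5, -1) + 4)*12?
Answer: 3844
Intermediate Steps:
T(w, b) = 7 + w (T(w, b) = 4 + (w - 1*(-3)) = 4 + (w + 3) = 4 + (3 + w) = 7 + w)
M = 72 (M = ((7 - 5) + 4)*12 = (2 + 4)*12 = 6*12 = 72)
l = -10 (l = ((11 - 5)*((-1 + 0)*(-1 + 6)))/3 = (6*(-1*5))/3 = (6*(-5))/3 = (⅓)*(-30) = -10)
(M + l)² = (72 - 10)² = 62² = 3844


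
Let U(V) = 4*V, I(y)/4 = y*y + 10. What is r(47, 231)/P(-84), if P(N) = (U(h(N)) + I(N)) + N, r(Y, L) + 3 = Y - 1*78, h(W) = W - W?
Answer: -17/14090 ≈ -0.0012065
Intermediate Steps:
I(y) = 40 + 4*y² (I(y) = 4*(y*y + 10) = 4*(y² + 10) = 4*(10 + y²) = 40 + 4*y²)
h(W) = 0
r(Y, L) = -81 + Y (r(Y, L) = -3 + (Y - 1*78) = -3 + (Y - 78) = -3 + (-78 + Y) = -81 + Y)
P(N) = 40 + N + 4*N² (P(N) = (4*0 + (40 + 4*N²)) + N = (0 + (40 + 4*N²)) + N = (40 + 4*N²) + N = 40 + N + 4*N²)
r(47, 231)/P(-84) = (-81 + 47)/(40 - 84 + 4*(-84)²) = -34/(40 - 84 + 4*7056) = -34/(40 - 84 + 28224) = -34/28180 = -34*1/28180 = -17/14090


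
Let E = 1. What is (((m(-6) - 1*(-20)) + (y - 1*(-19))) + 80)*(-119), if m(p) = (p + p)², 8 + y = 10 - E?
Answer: -31416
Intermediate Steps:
y = 1 (y = -8 + (10 - 1*1) = -8 + (10 - 1) = -8 + 9 = 1)
m(p) = 4*p² (m(p) = (2*p)² = 4*p²)
(((m(-6) - 1*(-20)) + (y - 1*(-19))) + 80)*(-119) = (((4*(-6)² - 1*(-20)) + (1 - 1*(-19))) + 80)*(-119) = (((4*36 + 20) + (1 + 19)) + 80)*(-119) = (((144 + 20) + 20) + 80)*(-119) = ((164 + 20) + 80)*(-119) = (184 + 80)*(-119) = 264*(-119) = -31416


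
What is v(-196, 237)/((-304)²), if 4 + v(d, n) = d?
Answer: -25/11552 ≈ -0.0021641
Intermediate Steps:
v(d, n) = -4 + d
v(-196, 237)/((-304)²) = (-4 - 196)/((-304)²) = -200/92416 = -200*1/92416 = -25/11552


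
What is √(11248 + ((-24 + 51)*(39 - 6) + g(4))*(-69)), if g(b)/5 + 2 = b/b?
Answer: I*√49886 ≈ 223.35*I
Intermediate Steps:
g(b) = -5 (g(b) = -10 + 5*(b/b) = -10 + 5*1 = -10 + 5 = -5)
√(11248 + ((-24 + 51)*(39 - 6) + g(4))*(-69)) = √(11248 + ((-24 + 51)*(39 - 6) - 5)*(-69)) = √(11248 + (27*33 - 5)*(-69)) = √(11248 + (891 - 5)*(-69)) = √(11248 + 886*(-69)) = √(11248 - 61134) = √(-49886) = I*√49886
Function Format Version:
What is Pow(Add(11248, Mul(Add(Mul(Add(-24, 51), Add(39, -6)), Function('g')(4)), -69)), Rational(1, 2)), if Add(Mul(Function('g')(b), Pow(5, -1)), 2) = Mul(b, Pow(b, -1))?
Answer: Mul(I, Pow(49886, Rational(1, 2))) ≈ Mul(223.35, I)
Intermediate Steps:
Function('g')(b) = -5 (Function('g')(b) = Add(-10, Mul(5, Mul(b, Pow(b, -1)))) = Add(-10, Mul(5, 1)) = Add(-10, 5) = -5)
Pow(Add(11248, Mul(Add(Mul(Add(-24, 51), Add(39, -6)), Function('g')(4)), -69)), Rational(1, 2)) = Pow(Add(11248, Mul(Add(Mul(Add(-24, 51), Add(39, -6)), -5), -69)), Rational(1, 2)) = Pow(Add(11248, Mul(Add(Mul(27, 33), -5), -69)), Rational(1, 2)) = Pow(Add(11248, Mul(Add(891, -5), -69)), Rational(1, 2)) = Pow(Add(11248, Mul(886, -69)), Rational(1, 2)) = Pow(Add(11248, -61134), Rational(1, 2)) = Pow(-49886, Rational(1, 2)) = Mul(I, Pow(49886, Rational(1, 2)))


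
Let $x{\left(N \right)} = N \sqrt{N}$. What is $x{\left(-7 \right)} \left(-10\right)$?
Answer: $70 i \sqrt{7} \approx 185.2 i$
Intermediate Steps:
$x{\left(N \right)} = N^{\frac{3}{2}}$
$x{\left(-7 \right)} \left(-10\right) = \left(-7\right)^{\frac{3}{2}} \left(-10\right) = - 7 i \sqrt{7} \left(-10\right) = 70 i \sqrt{7}$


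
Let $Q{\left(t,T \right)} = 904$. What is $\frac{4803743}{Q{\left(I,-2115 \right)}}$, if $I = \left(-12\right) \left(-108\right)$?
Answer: $\frac{42511}{8} \approx 5313.9$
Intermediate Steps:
$I = 1296$
$\frac{4803743}{Q{\left(I,-2115 \right)}} = \frac{4803743}{904} = 4803743 \cdot \frac{1}{904} = \frac{42511}{8}$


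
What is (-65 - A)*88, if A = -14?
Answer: -4488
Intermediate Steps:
(-65 - A)*88 = (-65 - 1*(-14))*88 = (-65 + 14)*88 = -51*88 = -4488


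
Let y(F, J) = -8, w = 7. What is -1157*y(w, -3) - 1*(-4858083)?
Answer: 4867339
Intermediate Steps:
-1157*y(w, -3) - 1*(-4858083) = -1157*(-8) - 1*(-4858083) = 9256 + 4858083 = 4867339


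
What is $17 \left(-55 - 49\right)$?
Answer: $-1768$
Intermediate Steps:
$17 \left(-55 - 49\right) = 17 \left(-104\right) = -1768$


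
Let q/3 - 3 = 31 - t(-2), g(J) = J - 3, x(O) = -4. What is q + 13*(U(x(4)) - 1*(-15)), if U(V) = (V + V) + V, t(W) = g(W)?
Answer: 156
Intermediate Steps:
g(J) = -3 + J
t(W) = -3 + W
q = 117 (q = 9 + 3*(31 - (-3 - 2)) = 9 + 3*(31 - 1*(-5)) = 9 + 3*(31 + 5) = 9 + 3*36 = 9 + 108 = 117)
U(V) = 3*V (U(V) = 2*V + V = 3*V)
q + 13*(U(x(4)) - 1*(-15)) = 117 + 13*(3*(-4) - 1*(-15)) = 117 + 13*(-12 + 15) = 117 + 13*3 = 117 + 39 = 156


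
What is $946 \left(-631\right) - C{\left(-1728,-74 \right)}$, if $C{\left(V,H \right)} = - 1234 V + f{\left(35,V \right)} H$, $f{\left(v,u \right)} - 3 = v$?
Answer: $-2726466$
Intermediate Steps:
$f{\left(v,u \right)} = 3 + v$
$C{\left(V,H \right)} = - 1234 V + 38 H$ ($C{\left(V,H \right)} = - 1234 V + \left(3 + 35\right) H = - 1234 V + 38 H$)
$946 \left(-631\right) - C{\left(-1728,-74 \right)} = 946 \left(-631\right) - \left(\left(-1234\right) \left(-1728\right) + 38 \left(-74\right)\right) = -596926 - \left(2132352 - 2812\right) = -596926 - 2129540 = -2726466$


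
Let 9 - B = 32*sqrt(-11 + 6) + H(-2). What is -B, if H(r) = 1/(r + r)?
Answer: -37/4 + 32*I*sqrt(5) ≈ -9.25 + 71.554*I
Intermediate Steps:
H(r) = 1/(2*r)
B = 37/4 - 32*I*sqrt(5) (B = 9 - (32*sqrt(-11 + 6) + (1/2)/(-2)) = 9 - (32*sqrt(-5) + (1/2)*(-1/2)) = 9 - (32*(I*sqrt(5)) - 1/4) = 9 - (32*I*sqrt(5) - 1/4) = 9 - (-1/4 + 32*I*sqrt(5)) = 9 + (1/4 - 32*I*sqrt(5)) = 37/4 - 32*I*sqrt(5) ≈ 9.25 - 71.554*I)
-B = -(37/4 - 32*I*sqrt(5)) = -37/4 + 32*I*sqrt(5)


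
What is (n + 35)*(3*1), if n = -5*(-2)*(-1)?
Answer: 75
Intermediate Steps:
n = -10 (n = 10*(-1) = -10)
(n + 35)*(3*1) = (-10 + 35)*(3*1) = 25*3 = 75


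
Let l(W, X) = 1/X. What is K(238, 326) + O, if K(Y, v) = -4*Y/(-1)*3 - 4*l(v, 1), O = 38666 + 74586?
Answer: 116104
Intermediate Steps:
O = 113252
K(Y, v) = -4 + 12*Y (K(Y, v) = -4*Y/(-1)*3 - 4/1 = -4*Y*(-1)*3 - 4*1 = -(-4)*Y*3 - 4 = (4*Y)*3 - 4 = 12*Y - 4 = -4 + 12*Y)
K(238, 326) + O = (-4 + 12*238) + 113252 = (-4 + 2856) + 113252 = 2852 + 113252 = 116104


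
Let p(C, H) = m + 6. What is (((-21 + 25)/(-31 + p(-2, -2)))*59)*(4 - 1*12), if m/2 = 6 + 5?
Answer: 1888/3 ≈ 629.33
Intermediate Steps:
m = 22 (m = 2*(6 + 5) = 2*11 = 22)
p(C, H) = 28 (p(C, H) = 22 + 6 = 28)
(((-21 + 25)/(-31 + p(-2, -2)))*59)*(4 - 1*12) = (((-21 + 25)/(-31 + 28))*59)*(4 - 1*12) = ((4/(-3))*59)*(4 - 12) = ((4*(-1/3))*59)*(-8) = -4/3*59*(-8) = -236/3*(-8) = 1888/3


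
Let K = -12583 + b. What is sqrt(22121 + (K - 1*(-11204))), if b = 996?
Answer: sqrt(21738) ≈ 147.44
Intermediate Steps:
K = -11587 (K = -12583 + 996 = -11587)
sqrt(22121 + (K - 1*(-11204))) = sqrt(22121 + (-11587 - 1*(-11204))) = sqrt(22121 + (-11587 + 11204)) = sqrt(22121 - 383) = sqrt(21738)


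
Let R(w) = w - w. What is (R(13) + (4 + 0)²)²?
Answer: 256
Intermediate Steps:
R(w) = 0
(R(13) + (4 + 0)²)² = (0 + (4 + 0)²)² = (0 + 4²)² = (0 + 16)² = 16² = 256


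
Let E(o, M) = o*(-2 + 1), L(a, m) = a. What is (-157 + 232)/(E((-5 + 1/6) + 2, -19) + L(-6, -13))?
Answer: -450/19 ≈ -23.684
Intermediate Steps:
E(o, M) = -o (E(o, M) = o*(-1) = -o)
(-157 + 232)/(E((-5 + 1/6) + 2, -19) + L(-6, -13)) = (-157 + 232)/(-((-5 + 1/6) + 2) - 6) = 75/(-((-5 + 1/6) + 2) - 6) = 75/(-(-29/6 + 2) - 6) = 75/(-1*(-17/6) - 6) = 75/(17/6 - 6) = 75/(-19/6) = 75*(-6/19) = -450/19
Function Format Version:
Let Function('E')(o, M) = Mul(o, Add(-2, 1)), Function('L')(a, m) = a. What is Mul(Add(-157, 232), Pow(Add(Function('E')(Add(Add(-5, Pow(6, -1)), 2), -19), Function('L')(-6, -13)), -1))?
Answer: Rational(-450, 19) ≈ -23.684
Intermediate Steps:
Function('E')(o, M) = Mul(-1, o) (Function('E')(o, M) = Mul(o, -1) = Mul(-1, o))
Mul(Add(-157, 232), Pow(Add(Function('E')(Add(Add(-5, Pow(6, -1)), 2), -19), Function('L')(-6, -13)), -1)) = Mul(Add(-157, 232), Pow(Add(Mul(-1, Add(Add(-5, Pow(6, -1)), 2)), -6), -1)) = Mul(75, Pow(Add(Mul(-1, Add(Add(-5, Rational(1, 6)), 2)), -6), -1)) = Mul(75, Pow(Add(Mul(-1, Add(Rational(-29, 6), 2)), -6), -1)) = Mul(75, Pow(Add(Mul(-1, Rational(-17, 6)), -6), -1)) = Mul(75, Pow(Add(Rational(17, 6), -6), -1)) = Mul(75, Pow(Rational(-19, 6), -1)) = Mul(75, Rational(-6, 19)) = Rational(-450, 19)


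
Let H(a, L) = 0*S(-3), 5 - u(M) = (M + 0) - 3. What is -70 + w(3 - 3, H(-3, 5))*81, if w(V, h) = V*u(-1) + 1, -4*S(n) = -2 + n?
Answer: 11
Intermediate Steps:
u(M) = 8 - M (u(M) = 5 - ((M + 0) - 3) = 5 - (M - 3) = 5 - (-3 + M) = 5 + (3 - M) = 8 - M)
S(n) = ½ - n/4 (S(n) = -(-2 + n)/4 = ½ - n/4)
H(a, L) = 0 (H(a, L) = 0*(½ - ¼*(-3)) = 0*(½ + ¾) = 0*(5/4) = 0)
w(V, h) = 1 + 9*V (w(V, h) = V*(8 - 1*(-1)) + 1 = V*(8 + 1) + 1 = V*9 + 1 = 9*V + 1 = 1 + 9*V)
-70 + w(3 - 3, H(-3, 5))*81 = -70 + (1 + 9*(3 - 3))*81 = -70 + (1 + 9*0)*81 = -70 + (1 + 0)*81 = -70 + 1*81 = -70 + 81 = 11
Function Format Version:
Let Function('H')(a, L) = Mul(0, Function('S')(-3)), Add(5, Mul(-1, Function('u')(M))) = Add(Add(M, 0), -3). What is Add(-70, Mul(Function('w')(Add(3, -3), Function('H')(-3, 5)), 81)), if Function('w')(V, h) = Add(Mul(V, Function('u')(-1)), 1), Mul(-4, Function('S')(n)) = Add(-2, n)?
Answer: 11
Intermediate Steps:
Function('u')(M) = Add(8, Mul(-1, M)) (Function('u')(M) = Add(5, Mul(-1, Add(Add(M, 0), -3))) = Add(5, Mul(-1, Add(M, -3))) = Add(5, Mul(-1, Add(-3, M))) = Add(5, Add(3, Mul(-1, M))) = Add(8, Mul(-1, M)))
Function('S')(n) = Add(Rational(1, 2), Mul(Rational(-1, 4), n)) (Function('S')(n) = Mul(Rational(-1, 4), Add(-2, n)) = Add(Rational(1, 2), Mul(Rational(-1, 4), n)))
Function('H')(a, L) = 0 (Function('H')(a, L) = Mul(0, Add(Rational(1, 2), Mul(Rational(-1, 4), -3))) = Mul(0, Add(Rational(1, 2), Rational(3, 4))) = Mul(0, Rational(5, 4)) = 0)
Function('w')(V, h) = Add(1, Mul(9, V)) (Function('w')(V, h) = Add(Mul(V, Add(8, Mul(-1, -1))), 1) = Add(Mul(V, Add(8, 1)), 1) = Add(Mul(V, 9), 1) = Add(Mul(9, V), 1) = Add(1, Mul(9, V)))
Add(-70, Mul(Function('w')(Add(3, -3), Function('H')(-3, 5)), 81)) = Add(-70, Mul(Add(1, Mul(9, Add(3, -3))), 81)) = Add(-70, Mul(Add(1, Mul(9, 0)), 81)) = Add(-70, Mul(Add(1, 0), 81)) = Add(-70, Mul(1, 81)) = Add(-70, 81) = 11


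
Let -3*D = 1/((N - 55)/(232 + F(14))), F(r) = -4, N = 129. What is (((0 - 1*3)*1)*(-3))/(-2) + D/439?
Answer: -146263/32486 ≈ -4.5023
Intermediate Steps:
D = -38/37 (D = -(232 - 4)/(129 - 55)/3 = -1/(3*(74/228)) = -1/(3*(74*(1/228))) = -1/(3*37/114) = -1/3*114/37 = -38/37 ≈ -1.0270)
(((0 - 1*3)*1)*(-3))/(-2) + D/439 = (((0 - 1*3)*1)*(-3))/(-2) - 38/37/439 = (((0 - 3)*1)*(-3))*(-1/2) - 38/37*1/439 = (-3*1*(-3))*(-1/2) - 38/16243 = -3*(-3)*(-1/2) - 38/16243 = 9*(-1/2) - 38/16243 = -9/2 - 38/16243 = -146263/32486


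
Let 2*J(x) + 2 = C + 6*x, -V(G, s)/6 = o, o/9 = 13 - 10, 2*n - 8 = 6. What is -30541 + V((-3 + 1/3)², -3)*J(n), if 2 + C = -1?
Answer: -33538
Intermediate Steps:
n = 7 (n = 4 + (½)*6 = 4 + 3 = 7)
C = -3 (C = -2 - 1 = -3)
o = 27 (o = 9*(13 - 10) = 9*3 = 27)
V(G, s) = -162 (V(G, s) = -6*27 = -162)
J(x) = -5/2 + 3*x (J(x) = -1 + (-3 + 6*x)/2 = -1 + (-3/2 + 3*x) = -5/2 + 3*x)
-30541 + V((-3 + 1/3)², -3)*J(n) = -30541 - 162*(-5/2 + 3*7) = -30541 - 162*(-5/2 + 21) = -30541 - 162*37/2 = -30541 - 2997 = -33538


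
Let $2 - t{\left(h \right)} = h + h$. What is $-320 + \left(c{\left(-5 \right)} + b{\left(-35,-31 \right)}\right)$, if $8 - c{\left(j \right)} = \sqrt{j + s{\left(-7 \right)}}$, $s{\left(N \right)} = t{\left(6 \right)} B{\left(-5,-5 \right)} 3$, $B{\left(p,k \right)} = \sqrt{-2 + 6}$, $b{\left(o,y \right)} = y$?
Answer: $-343 - i \sqrt{65} \approx -343.0 - 8.0623 i$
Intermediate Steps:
$B{\left(p,k \right)} = 2$ ($B{\left(p,k \right)} = \sqrt{4} = 2$)
$t{\left(h \right)} = 2 - 2 h$ ($t{\left(h \right)} = 2 - \left(h + h\right) = 2 - 2 h$)
$s{\left(N \right)} = -60$ ($s{\left(N \right)} = \left(2 - 12\right) 2 \cdot 3 = \left(-10\right) 2 \cdot 3 = \left(-20\right) 3 = -60$)
$c{\left(j \right)} = 8 - \sqrt{-60 + j}$ ($c{\left(j \right)} = 8 - \sqrt{j - 60} = 8 - \sqrt{-60 + j}$)
$-320 + \left(c{\left(-5 \right)} + b{\left(-35,-31 \right)}\right) = -320 - \left(23 + \sqrt{-60 - 5}\right) = -320 - \left(23 + \sqrt{-65}\right) = -320 - \left(23 + i \sqrt{65}\right) = -343 - i \sqrt{65}$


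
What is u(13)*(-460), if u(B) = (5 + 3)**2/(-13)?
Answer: 29440/13 ≈ 2264.6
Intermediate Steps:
u(B) = -64/13 (u(B) = 8**2*(-1/13) = 64*(-1/13) = -64/13)
u(13)*(-460) = -64/13*(-460) = 29440/13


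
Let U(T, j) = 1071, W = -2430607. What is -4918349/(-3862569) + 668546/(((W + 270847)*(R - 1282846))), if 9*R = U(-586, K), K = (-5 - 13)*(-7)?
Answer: 756983911734048953/594488523858951160 ≈ 1.2733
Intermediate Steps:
K = 126 (K = -18*(-7) = 126)
R = 119 (R = (⅑)*1071 = 119)
-4918349/(-3862569) + 668546/(((W + 270847)*(R - 1282846))) = -4918349/(-3862569) + 668546/(((-2430607 + 270847)*(119 - 1282846))) = -4918349*(-1/3862569) + 668546/((-2159760*(-1282727))) = 4918349/3862569 + 668546/2770382465520 = 4918349/3862569 + 668546*(1/2770382465520) = 4918349/3862569 + 334273/1385191232760 = 756983911734048953/594488523858951160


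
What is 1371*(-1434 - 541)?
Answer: -2707725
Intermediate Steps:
1371*(-1434 - 541) = 1371*(-1975) = -2707725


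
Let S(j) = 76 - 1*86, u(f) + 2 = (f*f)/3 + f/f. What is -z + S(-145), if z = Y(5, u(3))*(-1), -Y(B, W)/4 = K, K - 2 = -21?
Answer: 66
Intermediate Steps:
K = -19 (K = 2 - 21 = -19)
u(f) = -1 + f**2/3 (u(f) = -2 + ((f*f)/3 + f/f) = -2 + (f**2*(1/3) + 1) = -2 + (f**2/3 + 1) = -2 + (1 + f**2/3) = -1 + f**2/3)
Y(B, W) = 76 (Y(B, W) = -4*(-19) = 76)
S(j) = -10 (S(j) = 76 - 86 = -10)
z = -76 (z = 76*(-1) = -76)
-z + S(-145) = -1*(-76) - 10 = 76 - 10 = 66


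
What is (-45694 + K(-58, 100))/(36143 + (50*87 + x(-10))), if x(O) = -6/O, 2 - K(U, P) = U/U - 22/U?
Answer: -1656385/1467893 ≈ -1.1284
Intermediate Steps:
K(U, P) = 1 + 22/U (K(U, P) = 2 - (U/U - 22/U) = 2 - (1 - 22/U) = 2 + (-1 + 22/U) = 1 + 22/U)
(-45694 + K(-58, 100))/(36143 + (50*87 + x(-10))) = (-45694 + (22 - 58)/(-58))/(36143 + (50*87 - 6/(-10))) = (-45694 - 1/58*(-36))/(36143 + (4350 - 6*(-⅒))) = (-45694 + 18/29)/(36143 + (4350 + ⅗)) = -1325108/(29*(36143 + 21753/5)) = -1325108/(29*202468/5) = -1325108/29*5/202468 = -1656385/1467893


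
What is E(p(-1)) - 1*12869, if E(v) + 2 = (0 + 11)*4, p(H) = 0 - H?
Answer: -12827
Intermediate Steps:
p(H) = -H
E(v) = 42 (E(v) = -2 + (0 + 11)*4 = -2 + 11*4 = -2 + 44 = 42)
E(p(-1)) - 1*12869 = 42 - 1*12869 = 42 - 12869 = -12827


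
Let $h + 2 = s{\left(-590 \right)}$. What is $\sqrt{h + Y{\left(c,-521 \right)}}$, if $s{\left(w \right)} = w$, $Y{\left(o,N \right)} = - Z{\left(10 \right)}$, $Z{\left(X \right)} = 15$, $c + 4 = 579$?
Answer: $i \sqrt{607} \approx 24.637 i$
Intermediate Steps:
$c = 575$ ($c = -4 + 579 = 575$)
$Y{\left(o,N \right)} = -15$ ($Y{\left(o,N \right)} = \left(-1\right) 15 = -15$)
$h = -592$ ($h = -2 - 590 = -592$)
$\sqrt{h + Y{\left(c,-521 \right)}} = \sqrt{-592 - 15} = \sqrt{-607} = i \sqrt{607}$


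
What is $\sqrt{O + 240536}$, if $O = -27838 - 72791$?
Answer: $\sqrt{139907} \approx 374.04$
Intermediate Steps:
$O = -100629$
$\sqrt{O + 240536} = \sqrt{-100629 + 240536} = \sqrt{139907}$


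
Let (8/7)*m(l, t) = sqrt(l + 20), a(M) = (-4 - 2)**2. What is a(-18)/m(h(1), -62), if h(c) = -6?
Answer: 144*sqrt(14)/49 ≈ 10.996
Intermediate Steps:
a(M) = 36 (a(M) = (-6)**2 = 36)
m(l, t) = 7*sqrt(20 + l)/8 (m(l, t) = 7*sqrt(l + 20)/8 = 7*sqrt(20 + l)/8)
a(-18)/m(h(1), -62) = 36/((7*sqrt(20 - 6)/8)) = 36/((7*sqrt(14)/8)) = 36*(4*sqrt(14)/49) = 144*sqrt(14)/49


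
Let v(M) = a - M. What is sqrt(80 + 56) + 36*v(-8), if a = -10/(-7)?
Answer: 2376/7 + 2*sqrt(34) ≈ 351.09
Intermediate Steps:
a = 10/7 (a = -10*(-1/7) = 10/7 ≈ 1.4286)
v(M) = 10/7 - M
sqrt(80 + 56) + 36*v(-8) = sqrt(80 + 56) + 36*(10/7 - 1*(-8)) = sqrt(136) + 36*(10/7 + 8) = 2*sqrt(34) + 36*(66/7) = 2*sqrt(34) + 2376/7 = 2376/7 + 2*sqrt(34)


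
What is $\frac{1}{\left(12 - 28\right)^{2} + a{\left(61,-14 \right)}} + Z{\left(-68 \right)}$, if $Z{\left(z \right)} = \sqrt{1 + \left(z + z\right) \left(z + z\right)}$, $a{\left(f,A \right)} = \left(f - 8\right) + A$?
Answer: $\frac{1}{295} + \sqrt{18497} \approx 136.01$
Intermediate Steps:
$a{\left(f,A \right)} = -8 + A + f$ ($a{\left(f,A \right)} = \left(-8 + f\right) + A = -8 + A + f$)
$Z{\left(z \right)} = \sqrt{1 + 4 z^{2}}$ ($Z{\left(z \right)} = \sqrt{1 + 2 z 2 z} = \sqrt{1 + 4 z^{2}}$)
$\frac{1}{\left(12 - 28\right)^{2} + a{\left(61,-14 \right)}} + Z{\left(-68 \right)} = \frac{1}{\left(12 - 28\right)^{2} - -39} + \sqrt{1 + 4 \left(-68\right)^{2}} = \frac{1}{\left(-16\right)^{2} + 39} + \sqrt{1 + 4 \cdot 4624} = \frac{1}{256 + 39} + \sqrt{1 + 18496} = \frac{1}{295} + \sqrt{18497}$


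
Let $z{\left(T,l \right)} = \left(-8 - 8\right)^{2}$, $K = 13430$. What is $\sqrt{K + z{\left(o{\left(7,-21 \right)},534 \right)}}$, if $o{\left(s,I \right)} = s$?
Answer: $\sqrt{13686} \approx 116.99$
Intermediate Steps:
$z{\left(T,l \right)} = 256$ ($z{\left(T,l \right)} = \left(-16\right)^{2} = 256$)
$\sqrt{K + z{\left(o{\left(7,-21 \right)},534 \right)}} = \sqrt{13430 + 256} = \sqrt{13686}$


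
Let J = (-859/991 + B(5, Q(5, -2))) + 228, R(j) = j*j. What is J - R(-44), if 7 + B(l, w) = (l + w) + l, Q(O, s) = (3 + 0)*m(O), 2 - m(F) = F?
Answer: -1699433/991 ≈ -1714.9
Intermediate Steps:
m(F) = 2 - F
R(j) = j**2
Q(O, s) = 6 - 3*O (Q(O, s) = (3 + 0)*(2 - O) = 3*(2 - O) = 6 - 3*O)
B(l, w) = -7 + w + 2*l (B(l, w) = -7 + ((l + w) + l) = -7 + (w + 2*l) = -7 + w + 2*l)
J = 219143/991 (J = (-859/991 + (-7 + (6 - 3*5) + 2*5)) + 228 = (-859*1/991 + (-7 + (6 - 15) + 10)) + 228 = (-859/991 + (-7 - 9 + 10)) + 228 = (-859/991 - 6) + 228 = -6805/991 + 228 = 219143/991 ≈ 221.13)
J - R(-44) = 219143/991 - 1*(-44)**2 = 219143/991 - 1*1936 = 219143/991 - 1936 = -1699433/991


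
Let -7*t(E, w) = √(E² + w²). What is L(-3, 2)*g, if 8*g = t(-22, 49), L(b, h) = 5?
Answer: -5*√2885/56 ≈ -4.7957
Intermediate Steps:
t(E, w) = -√(E² + w²)/7
g = -√2885/56 (g = (-√((-22)² + 49²)/7)/8 = (-√(484 + 2401)/7)/8 = (-√2885/7)/8 = -√2885/56 ≈ -0.95915)
L(-3, 2)*g = 5*(-√2885/56) = -5*√2885/56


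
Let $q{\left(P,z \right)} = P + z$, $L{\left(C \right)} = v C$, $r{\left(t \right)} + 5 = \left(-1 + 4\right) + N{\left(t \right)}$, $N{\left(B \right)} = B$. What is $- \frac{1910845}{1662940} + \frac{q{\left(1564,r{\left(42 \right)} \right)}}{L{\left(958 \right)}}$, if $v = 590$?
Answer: $- \frac{53869022757}{46996347340} \approx -1.1462$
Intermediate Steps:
$r{\left(t \right)} = -2 + t$ ($r{\left(t \right)} = -5 + \left(\left(-1 + 4\right) + t\right) = -5 + \left(3 + t\right) = -2 + t$)
$L{\left(C \right)} = 590 C$
$- \frac{1910845}{1662940} + \frac{q{\left(1564,r{\left(42 \right)} \right)}}{L{\left(958 \right)}} = - \frac{1910845}{1662940} + \frac{1564 + \left(-2 + 42\right)}{590 \cdot 958} = \left(-1910845\right) \frac{1}{1662940} + \frac{1564 + 40}{565220} = - \frac{382169}{332588} + 1604 \cdot \frac{1}{565220} = - \frac{382169}{332588} + \frac{401}{141305} = - \frac{53869022757}{46996347340}$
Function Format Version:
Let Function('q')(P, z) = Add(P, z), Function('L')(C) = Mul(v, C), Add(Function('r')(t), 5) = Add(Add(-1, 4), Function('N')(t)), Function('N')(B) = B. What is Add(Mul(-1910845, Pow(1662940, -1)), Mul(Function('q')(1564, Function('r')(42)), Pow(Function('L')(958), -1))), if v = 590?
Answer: Rational(-53869022757, 46996347340) ≈ -1.1462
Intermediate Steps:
Function('r')(t) = Add(-2, t) (Function('r')(t) = Add(-5, Add(Add(-1, 4), t)) = Add(-5, Add(3, t)) = Add(-2, t))
Function('L')(C) = Mul(590, C)
Add(Mul(-1910845, Pow(1662940, -1)), Mul(Function('q')(1564, Function('r')(42)), Pow(Function('L')(958), -1))) = Add(Mul(-1910845, Pow(1662940, -1)), Mul(Add(1564, Add(-2, 42)), Pow(Mul(590, 958), -1))) = Add(Mul(-1910845, Rational(1, 1662940)), Mul(Add(1564, 40), Pow(565220, -1))) = Add(Rational(-382169, 332588), Mul(1604, Rational(1, 565220))) = Add(Rational(-382169, 332588), Rational(401, 141305)) = Rational(-53869022757, 46996347340)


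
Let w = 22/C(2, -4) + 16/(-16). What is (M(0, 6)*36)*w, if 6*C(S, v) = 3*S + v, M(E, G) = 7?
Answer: 16380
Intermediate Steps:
C(S, v) = S/2 + v/6 (C(S, v) = (3*S + v)/6 = (v + 3*S)/6 = S/2 + v/6)
w = 65 (w = 22/((1/2)*2 + (1/6)*(-4)) + 16/(-16) = 22/(1 - 2/3) + 16*(-1/16) = 22/(1/3) - 1 = 22*3 - 1 = 66 - 1 = 65)
(M(0, 6)*36)*w = (7*36)*65 = 252*65 = 16380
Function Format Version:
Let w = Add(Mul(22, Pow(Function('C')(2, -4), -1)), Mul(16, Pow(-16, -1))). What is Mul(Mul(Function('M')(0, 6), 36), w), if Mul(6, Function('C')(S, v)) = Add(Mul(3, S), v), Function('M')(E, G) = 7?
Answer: 16380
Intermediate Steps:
Function('C')(S, v) = Add(Mul(Rational(1, 2), S), Mul(Rational(1, 6), v)) (Function('C')(S, v) = Mul(Rational(1, 6), Add(Mul(3, S), v)) = Mul(Rational(1, 6), Add(v, Mul(3, S))) = Add(Mul(Rational(1, 2), S), Mul(Rational(1, 6), v)))
w = 65 (w = Add(Mul(22, Pow(Add(Mul(Rational(1, 2), 2), Mul(Rational(1, 6), -4)), -1)), Mul(16, Pow(-16, -1))) = Add(Mul(22, Pow(Add(1, Rational(-2, 3)), -1)), Mul(16, Rational(-1, 16))) = Add(Mul(22, Pow(Rational(1, 3), -1)), -1) = Add(Mul(22, 3), -1) = Add(66, -1) = 65)
Mul(Mul(Function('M')(0, 6), 36), w) = Mul(Mul(7, 36), 65) = Mul(252, 65) = 16380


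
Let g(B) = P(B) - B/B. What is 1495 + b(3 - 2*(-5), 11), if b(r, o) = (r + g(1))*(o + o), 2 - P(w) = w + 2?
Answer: 1737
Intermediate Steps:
P(w) = -w (P(w) = 2 - (w + 2) = 2 - (2 + w) = 2 + (-2 - w) = -w)
g(B) = -1 - B (g(B) = -B - B/B = -B - 1*1 = -B - 1 = -1 - B)
b(r, o) = 2*o*(-2 + r) (b(r, o) = (r + (-1 - 1*1))*(o + o) = (r + (-1 - 1))*(2*o) = (r - 2)*(2*o) = (-2 + r)*(2*o) = 2*o*(-2 + r))
1495 + b(3 - 2*(-5), 11) = 1495 + 2*11*(-2 + (3 - 2*(-5))) = 1495 + 2*11*(-2 + (3 + 10)) = 1495 + 2*11*(-2 + 13) = 1495 + 2*11*11 = 1495 + 242 = 1737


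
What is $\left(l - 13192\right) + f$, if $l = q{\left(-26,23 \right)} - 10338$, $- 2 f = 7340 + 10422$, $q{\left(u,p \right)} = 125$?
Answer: $-32286$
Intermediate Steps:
$f = -8881$ ($f = - \frac{7340 + 10422}{2} = \left(- \frac{1}{2}\right) 17762 = -8881$)
$l = -10213$ ($l = 125 - 10338 = -10213$)
$\left(l - 13192\right) + f = \left(-10213 - 13192\right) - 8881 = -23405 - 8881 = -32286$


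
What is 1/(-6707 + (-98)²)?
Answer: 1/2897 ≈ 0.00034518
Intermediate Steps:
1/(-6707 + (-98)²) = 1/(-6707 + 9604) = 1/2897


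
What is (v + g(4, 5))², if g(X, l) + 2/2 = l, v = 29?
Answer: 1089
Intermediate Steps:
g(X, l) = -1 + l
(v + g(4, 5))² = (29 + (-1 + 5))² = (29 + 4)² = 33² = 1089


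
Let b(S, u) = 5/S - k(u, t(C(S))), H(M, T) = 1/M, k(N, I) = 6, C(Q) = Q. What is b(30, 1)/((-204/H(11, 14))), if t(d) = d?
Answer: 35/13464 ≈ 0.0025995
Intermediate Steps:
b(S, u) = -6 + 5/S (b(S, u) = 5/S - 1*6 = 5/S - 6 = -6 + 5/S)
b(30, 1)/((-204/H(11, 14))) = (-6 + 5/30)/((-204/(1/11))) = (-6 + 5*(1/30))/((-204/1/11)) = (-6 + ⅙)/((-204*11)) = -35/6/(-2244) = -35/6*(-1/2244) = 35/13464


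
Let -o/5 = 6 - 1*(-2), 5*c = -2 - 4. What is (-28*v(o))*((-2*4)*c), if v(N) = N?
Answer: 10752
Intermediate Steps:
c = -6/5 (c = (-2 - 4)/5 = (1/5)*(-6) = -6/5 ≈ -1.2000)
o = -40 (o = -5*(6 - 1*(-2)) = -5*(6 + 2) = -5*8 = -40)
(-28*v(o))*((-2*4)*c) = (-28*(-40))*(-2*4*(-6/5)) = 1120*(-8*(-6/5)) = 1120*(48/5) = 10752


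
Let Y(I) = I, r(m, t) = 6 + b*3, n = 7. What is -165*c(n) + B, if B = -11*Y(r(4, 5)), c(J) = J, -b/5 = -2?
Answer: -1551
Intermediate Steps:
b = 10 (b = -5*(-2) = 10)
r(m, t) = 36 (r(m, t) = 6 + 10*3 = 6 + 30 = 36)
B = -396 (B = -11*36 = -396)
-165*c(n) + B = -165*7 - 396 = -1155 - 396 = -1551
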